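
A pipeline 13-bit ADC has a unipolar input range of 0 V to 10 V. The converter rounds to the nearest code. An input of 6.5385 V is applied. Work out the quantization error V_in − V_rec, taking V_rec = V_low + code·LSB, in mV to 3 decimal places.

0.414 mV

LSB = 10/2^13 = 1.221 mV.
Scaled input = 5356.3392 LSBs, so code = 5356.
V_rec = 0 + 5356·0.0012207 = 6.5380859 V.
Error = 6.5385 − 6.5380859 = 0.000414062 V = 0.414 mV.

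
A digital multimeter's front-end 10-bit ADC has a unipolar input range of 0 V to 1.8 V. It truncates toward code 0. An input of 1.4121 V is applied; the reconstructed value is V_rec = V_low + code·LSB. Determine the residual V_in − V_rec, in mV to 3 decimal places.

LSB = 1.8/2^10 = 1.758 mV.
(V_in − V_low)/LSB = (1.4121 − 0)/0.00175781 = 803.3280 → code 803 (floor).
Reconstructed: 1.4115234 V.
Error = 1.4121 − 1.4115234 = 0.000576563 V = 0.577 mV.

0.577 mV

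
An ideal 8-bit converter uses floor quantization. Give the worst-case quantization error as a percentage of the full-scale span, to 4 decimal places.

Truncating → worst-case error = 1 LSB = V_FS/2^8, so 100/256 = 0.390625 % of full scale.

0.3906 %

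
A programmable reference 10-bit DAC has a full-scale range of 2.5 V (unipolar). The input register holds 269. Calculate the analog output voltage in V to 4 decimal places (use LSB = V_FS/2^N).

0.6567 V

LSB = 2.5 V / 2^10 = 2.441 mV.
V_out = 0 + 269 × 0.00244141 V = 0.656738 V.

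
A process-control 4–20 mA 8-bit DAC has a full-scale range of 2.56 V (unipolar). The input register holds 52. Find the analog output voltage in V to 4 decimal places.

0.5200 V

LSB = 2.56 V / 2^8 = 10.000 mV.
V_out = 0 + 52 × 0.01 V = 0.52 V.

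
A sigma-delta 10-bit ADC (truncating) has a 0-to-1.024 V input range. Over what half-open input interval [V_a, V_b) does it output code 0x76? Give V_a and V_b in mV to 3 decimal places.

[118.000 mV, 119.000 mV)

LSB = 1.024/2^10 = 1.000 mV.
Code 0x76 = 118 decimal.
V_a = V_low + 118·LSB = 0.118 V; V_b = V_low + 119·LSB = 0.119 V.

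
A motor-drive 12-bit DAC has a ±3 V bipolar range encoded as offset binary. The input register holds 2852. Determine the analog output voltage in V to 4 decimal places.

1.1777 V

LSB = 6 V / 2^12 = 1.465 mV.
V_out = (−3) + 2852 × 0.00146484 V = 1.17773 V.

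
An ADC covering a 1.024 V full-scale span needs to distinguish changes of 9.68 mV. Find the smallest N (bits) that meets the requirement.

Number of steps required ≥ 1.024 V / 9.68 mV = 105.79.
Need 2^N ≥ 105.79; 2^6 = 64, 2^7 = 128.
Minimum N = 7.

7 bits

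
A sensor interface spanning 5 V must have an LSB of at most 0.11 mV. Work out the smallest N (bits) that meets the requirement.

16 bits

Number of steps required ≥ 5 V / 0.11 mV = 45454.55.
Need 2^N ≥ 45454.55; 2^15 = 32768, 2^16 = 65536.
Minimum N = 16.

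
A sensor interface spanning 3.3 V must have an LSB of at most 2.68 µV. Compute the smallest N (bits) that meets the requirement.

Number of steps required ≥ 3.3 V / 2.68 µV = 1231343.28.
Need 2^N ≥ 1231343.28; 2^20 = 1048576, 2^21 = 2097152.
Minimum N = 21.

21 bits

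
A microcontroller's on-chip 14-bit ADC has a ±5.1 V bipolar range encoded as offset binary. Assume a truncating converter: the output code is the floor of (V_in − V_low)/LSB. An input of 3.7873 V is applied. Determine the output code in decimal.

With 16384 levels over 10.2 V, one step is 0.623 mV.
(V_in − V_low)/LSB = (3.7873 − (−5.1)) / 0.000622559 = 14275.443.
⌊·⌋(14275.443) = 14275.

code 14275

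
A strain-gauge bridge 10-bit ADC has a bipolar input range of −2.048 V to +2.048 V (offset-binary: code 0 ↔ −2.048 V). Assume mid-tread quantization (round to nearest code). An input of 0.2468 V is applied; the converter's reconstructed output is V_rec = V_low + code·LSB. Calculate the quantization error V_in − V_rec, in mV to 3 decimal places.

One LSB is 4.096 V / 1024 = 4.000 mV.
(V_in − V_low)/LSB = (0.2468 − (−2.048))/0.004 = 573.7000 → code 574 (round).
V_rec = (−2.048) + 574·0.004 = 0.248 V.
Error = 0.2468 − 0.248 = -0.0012 V = -1.200 mV.

-1.200 mV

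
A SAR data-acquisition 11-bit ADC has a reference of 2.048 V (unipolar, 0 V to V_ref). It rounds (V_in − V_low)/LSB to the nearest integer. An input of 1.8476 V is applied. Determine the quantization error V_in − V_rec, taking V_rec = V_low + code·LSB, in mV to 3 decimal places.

-0.400 mV

LSB = 2.048/2^11 = 1.000 mV.
Scaled input = 1847.6000 LSBs, so code = 1848.
Reconstructed: 1.848 V.
V_in − V_rec = -0.0004 V = -0.400 mV.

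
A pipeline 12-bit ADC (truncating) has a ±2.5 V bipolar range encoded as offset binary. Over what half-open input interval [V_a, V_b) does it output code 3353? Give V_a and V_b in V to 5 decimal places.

LSB = 5/2^12 = 1.221 mV.
V_a = V_low + 3353·LSB = 1.59302 V; V_b = V_low + 3354·LSB = 1.59424 V.

[1.59302 V, 1.59424 V)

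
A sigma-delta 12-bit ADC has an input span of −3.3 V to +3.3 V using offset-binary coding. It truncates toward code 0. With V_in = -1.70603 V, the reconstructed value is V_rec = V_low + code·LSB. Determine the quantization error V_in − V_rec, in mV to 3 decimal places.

0.366 mV

One LSB is 6.6 V / 4096 = 1.611 mV.
Scaled input = 989.2274 LSBs, so code = 989.
Code 989 maps back to (−3.3) + 989×0.00161133 V = -1.7063965 V.
Difference: 0.000366484 V → 0.366 mV.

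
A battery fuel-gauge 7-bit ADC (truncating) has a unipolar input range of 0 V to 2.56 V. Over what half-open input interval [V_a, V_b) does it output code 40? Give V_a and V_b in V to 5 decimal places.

[0.80000 V, 0.82000 V)

LSB = 2.56/2^7 = 20.000 mV.
V_a = V_low + 40·LSB = 0.8 V; V_b = V_low + 41·LSB = 0.82 V.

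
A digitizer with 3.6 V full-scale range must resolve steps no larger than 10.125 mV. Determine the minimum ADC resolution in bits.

Number of steps required ≥ 3.6 V / 10.125 mV = 355.56.
Need 2^N ≥ 355.56; 2^8 = 256, 2^9 = 512.
Minimum N = 9.

9 bits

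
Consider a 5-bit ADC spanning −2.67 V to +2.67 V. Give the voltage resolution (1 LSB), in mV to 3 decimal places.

166.875 mV

Full-scale span = 5.34 V.
LSB = 5.34 / 2^5 = 5.34 / 32 = 0.166875 V = 166.875 mV.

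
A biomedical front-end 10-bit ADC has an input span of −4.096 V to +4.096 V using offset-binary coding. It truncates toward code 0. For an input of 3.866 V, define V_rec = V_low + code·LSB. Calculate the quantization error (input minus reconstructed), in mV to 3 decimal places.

2.000 mV

Step size: 8.192 V ÷ 2^10 = 8.000 mV.
(3.866 − (−4.096))/0.008 = 995.2500; ⌊·⌋ gives code 995.
V_rec = (−4.096) + 995·0.008 = 3.864 V.
Error = 3.866 − 3.864 = 0.002 V = 2.000 mV.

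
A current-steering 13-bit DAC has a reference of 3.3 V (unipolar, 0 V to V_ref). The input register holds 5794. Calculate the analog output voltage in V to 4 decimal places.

LSB = 3.3 V / 2^13 = 402.83 µV.
V_out = 0 + 5794 × 0.000402832 V = 2.33401 V.

2.3340 V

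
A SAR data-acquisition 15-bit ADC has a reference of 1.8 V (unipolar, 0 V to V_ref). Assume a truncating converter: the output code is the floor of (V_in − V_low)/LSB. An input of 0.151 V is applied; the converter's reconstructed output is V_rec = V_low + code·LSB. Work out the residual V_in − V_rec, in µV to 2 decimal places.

LSB = 1.8/2^15 = 54.93 µV.
(0.151 − 0)/5.49316e-05 = 2748.8711; ⌊·⌋ gives code 2748.
Reconstructed: 0.15095215 V.
Difference: 4.78516e-05 V → 47.85 µV.

47.85 µV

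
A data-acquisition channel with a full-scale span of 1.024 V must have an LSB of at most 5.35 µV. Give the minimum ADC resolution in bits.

18 bits

Number of steps required ≥ 1.024 V / 5.35 µV = 191401.87.
Need 2^N ≥ 191401.87; 2^17 = 131072, 2^18 = 262144.
Minimum N = 18.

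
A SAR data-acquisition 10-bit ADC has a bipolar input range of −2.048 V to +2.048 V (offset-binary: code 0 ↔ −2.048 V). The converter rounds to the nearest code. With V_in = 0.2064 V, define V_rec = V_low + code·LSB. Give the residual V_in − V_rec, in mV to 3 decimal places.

Step size: 4.096 V ÷ 2^10 = 4.000 mV.
(0.2064 − (−2.048))/0.004 = 563.6000; round gives code 564.
Reconstructed: 0.208 V.
V_in − V_rec = -0.0016 V = -1.600 mV.

-1.600 mV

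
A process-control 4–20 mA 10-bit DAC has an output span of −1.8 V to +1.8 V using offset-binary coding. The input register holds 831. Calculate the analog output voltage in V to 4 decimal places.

1.1215 V

LSB = 3.6 V / 2^10 = 3.516 mV.
V_out = (−1.8) + 831 × 0.00351563 V = 1.12148 V.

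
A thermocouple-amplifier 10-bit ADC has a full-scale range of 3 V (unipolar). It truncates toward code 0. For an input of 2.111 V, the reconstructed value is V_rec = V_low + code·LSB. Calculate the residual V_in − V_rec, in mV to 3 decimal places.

1.625 mV

Step size: 3 V ÷ 2^10 = 2.930 mV.
Scaled input = 720.5547 LSBs, so code = 720.
Code 720 maps back to 0 + 720×0.00292969 V = 2.109375 V.
Difference: 0.001625 V → 1.625 mV.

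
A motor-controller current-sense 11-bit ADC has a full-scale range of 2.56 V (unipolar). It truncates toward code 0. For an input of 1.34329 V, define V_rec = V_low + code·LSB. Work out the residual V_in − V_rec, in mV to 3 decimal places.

LSB = 2.56/2^11 = 1.250 mV.
Scaled input = 1074.6320 LSBs, so code = 1074.
Reconstructed: 1.3425 V.
Error = 1.34329 − 1.3425 = 0.00079 V = 0.790 mV.

0.790 mV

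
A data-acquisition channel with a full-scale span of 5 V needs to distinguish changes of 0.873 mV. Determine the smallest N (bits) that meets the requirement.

Number of steps required ≥ 5 V / 0.873 mV = 5727.38.
Need 2^N ≥ 5727.38; 2^12 = 4096, 2^13 = 8192.
Minimum N = 13.

13 bits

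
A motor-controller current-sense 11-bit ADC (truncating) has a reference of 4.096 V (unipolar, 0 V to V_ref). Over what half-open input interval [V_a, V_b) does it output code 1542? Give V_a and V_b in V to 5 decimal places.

LSB = 4.096/2^11 = 2.000 mV.
V_a = V_low + 1542·LSB = 3.084 V; V_b = V_low + 1543·LSB = 3.086 V.

[3.08400 V, 3.08600 V)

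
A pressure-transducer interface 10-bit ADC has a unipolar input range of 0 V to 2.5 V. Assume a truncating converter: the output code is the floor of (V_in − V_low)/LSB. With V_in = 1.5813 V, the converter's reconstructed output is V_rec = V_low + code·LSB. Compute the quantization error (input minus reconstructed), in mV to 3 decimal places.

Step size: 2.5 V ÷ 2^10 = 2.441 mV.
(1.5813 − 0)/0.00244141 = 647.7005; ⌊·⌋ gives code 647.
Reconstructed: 1.5795898 V.
Error = 1.5813 − 1.5795898 = 0.00171016 V = 1.710 mV.

1.710 mV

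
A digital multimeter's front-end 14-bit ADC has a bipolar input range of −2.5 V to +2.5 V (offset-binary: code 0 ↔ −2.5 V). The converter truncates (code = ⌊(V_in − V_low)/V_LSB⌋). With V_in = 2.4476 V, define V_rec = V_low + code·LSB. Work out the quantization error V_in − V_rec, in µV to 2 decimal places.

90.23 µV

One LSB is 5 V / 16384 = 305.18 µV.
(V_in − V_low)/LSB = (2.4476 − (−2.5))/0.000305176 = 16212.2957 → code 16212 (floor).
Reconstructed: 2.4475098 V.
V_in − V_rec = 9.02344e-05 V = 90.23 µV.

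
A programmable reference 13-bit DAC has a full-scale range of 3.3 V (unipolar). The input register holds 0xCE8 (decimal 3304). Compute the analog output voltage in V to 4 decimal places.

1.3310 V

LSB = 3.3 V / 2^13 = 402.83 µV.
Code 0xCE8 = 3304 decimal.
V_out = 0 + 3304 × 0.000402832 V = 1.33096 V.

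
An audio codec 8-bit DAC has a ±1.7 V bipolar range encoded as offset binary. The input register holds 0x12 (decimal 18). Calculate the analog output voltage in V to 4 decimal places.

LSB = 3.4 V / 2^8 = 13.281 mV.
Code 0x12 = 18 decimal.
V_out = (−1.7) + 18 × 0.0132812 V = -1.46094 V.

-1.4609 V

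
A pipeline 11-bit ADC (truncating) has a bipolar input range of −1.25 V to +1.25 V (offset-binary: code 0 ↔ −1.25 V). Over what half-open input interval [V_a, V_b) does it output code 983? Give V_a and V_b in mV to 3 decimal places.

[-50.049 mV, -48.828 mV)

LSB = 2.5/2^11 = 1.221 mV.
V_a = V_low + 983·LSB = -0.0500488 V; V_b = V_low + 984·LSB = -0.0488281 V.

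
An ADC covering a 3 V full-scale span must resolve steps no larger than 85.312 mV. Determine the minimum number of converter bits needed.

Number of steps required ≥ 3 V / 85.312 mV = 35.17.
Need 2^N ≥ 35.17; 2^5 = 32, 2^6 = 64.
Minimum N = 6.

6 bits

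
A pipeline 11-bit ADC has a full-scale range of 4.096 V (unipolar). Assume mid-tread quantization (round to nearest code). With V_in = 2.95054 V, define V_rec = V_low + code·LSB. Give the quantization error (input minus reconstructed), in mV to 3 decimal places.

0.540 mV

Step size: 4.096 V ÷ 2^11 = 2.000 mV.
(V_in − V_low)/LSB = (2.95054 − 0)/0.002 = 1475.2700 → code 1475 (round).
V_rec = 0 + 1475·0.002 = 2.95 V.
Difference: 0.00054 V → 0.540 mV.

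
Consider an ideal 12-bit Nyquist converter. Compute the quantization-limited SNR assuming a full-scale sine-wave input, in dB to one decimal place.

74.0 dB

SNR ≈ 6.02·N + 1.76 dB = 6.02·12 + 1.76 = 74.00 dB.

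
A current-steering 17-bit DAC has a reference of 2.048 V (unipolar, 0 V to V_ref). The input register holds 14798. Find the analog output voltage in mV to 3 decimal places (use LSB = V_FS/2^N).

LSB = 2.048 V / 2^17 = 15.62 µV.
V_out = 0 + 14798 × 1.5625e-05 V = 0.231219 V.
= 231.219 mV.

231.219 mV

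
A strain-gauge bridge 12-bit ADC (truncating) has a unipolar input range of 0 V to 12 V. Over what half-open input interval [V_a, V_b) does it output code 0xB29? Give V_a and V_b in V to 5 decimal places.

LSB = 12/2^12 = 2.930 mV.
Code 0xB29 = 2857 decimal.
V_a = V_low + 2857·LSB = 8.37012 V; V_b = V_low + 2858·LSB = 8.37305 V.

[8.37012 V, 8.37305 V)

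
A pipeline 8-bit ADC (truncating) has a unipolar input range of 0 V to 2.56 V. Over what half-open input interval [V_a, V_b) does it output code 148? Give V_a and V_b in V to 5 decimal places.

[1.48000 V, 1.49000 V)

LSB = 2.56/2^8 = 10.000 mV.
V_a = V_low + 148·LSB = 1.48 V; V_b = V_low + 149·LSB = 1.49 V.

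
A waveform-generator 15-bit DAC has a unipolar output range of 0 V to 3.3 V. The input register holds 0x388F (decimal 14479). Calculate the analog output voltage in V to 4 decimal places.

1.4582 V

LSB = 3.3 V / 2^15 = 100.71 µV.
Code 0x388F = 14479 decimal.
V_out = 0 + 14479 × 0.000100708 V = 1.45815 V.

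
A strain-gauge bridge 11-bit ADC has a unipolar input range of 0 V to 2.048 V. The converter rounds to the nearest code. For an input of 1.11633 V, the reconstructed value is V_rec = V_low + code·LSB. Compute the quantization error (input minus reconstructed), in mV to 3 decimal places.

0.330 mV

One LSB is 2.048 V / 2048 = 1.000 mV.
(V_in − V_low)/LSB = (1.11633 − 0)/0.001 = 1116.3300 → code 1116 (round).
Code 1116 maps back to 0 + 1116×0.001 V = 1.116 V.
V_in − V_rec = 0.00033 V = 0.330 mV.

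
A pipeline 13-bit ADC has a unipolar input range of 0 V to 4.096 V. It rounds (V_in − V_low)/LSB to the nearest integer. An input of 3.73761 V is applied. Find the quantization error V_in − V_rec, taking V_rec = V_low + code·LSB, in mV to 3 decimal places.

0.110 mV

LSB = 4.096/2^13 = 0.500 mV.
(V_in − V_low)/LSB = (3.73761 − 0)/0.0005 = 7475.2200 → code 7475 (round).
Code 7475 maps back to 0 + 7475×0.0005 V = 3.7375 V.
V_in − V_rec = 0.00011 V = 0.110 mV.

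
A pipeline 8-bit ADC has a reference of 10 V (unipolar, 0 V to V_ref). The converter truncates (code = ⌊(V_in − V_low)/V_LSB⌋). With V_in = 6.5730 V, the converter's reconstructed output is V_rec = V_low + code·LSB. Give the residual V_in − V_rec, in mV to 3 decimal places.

10.500 mV

Step size: 10 V ÷ 2^8 = 39.062 mV.
(6.5730 − 0)/0.0390625 = 168.2688; ⌊·⌋ gives code 168.
V_rec = 0 + 168·0.0390625 = 6.5625 V.
V_in − V_rec = 0.0105 V = 10.500 mV.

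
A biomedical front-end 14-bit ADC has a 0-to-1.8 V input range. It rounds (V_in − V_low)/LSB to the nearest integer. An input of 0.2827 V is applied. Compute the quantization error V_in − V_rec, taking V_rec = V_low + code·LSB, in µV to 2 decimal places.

21.78 µV

LSB = 1.8/2^14 = 109.86 µV.
(V_in − V_low)/LSB = (0.2827 − 0)/0.000109863 = 2573.1982 → code 2573 (round).
V_rec = 0 + 2573·0.000109863 = 0.28267822 V.
Error = 0.2827 − 0.28267822 = 2.17773e-05 V = 21.78 µV.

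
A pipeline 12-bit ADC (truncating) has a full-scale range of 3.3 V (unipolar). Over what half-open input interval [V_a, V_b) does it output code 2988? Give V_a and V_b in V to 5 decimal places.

[2.40732 V, 2.40813 V)

LSB = 3.3/2^12 = 0.806 mV.
V_a = V_low + 2988·LSB = 2.40732 V; V_b = V_low + 2989·LSB = 2.40813 V.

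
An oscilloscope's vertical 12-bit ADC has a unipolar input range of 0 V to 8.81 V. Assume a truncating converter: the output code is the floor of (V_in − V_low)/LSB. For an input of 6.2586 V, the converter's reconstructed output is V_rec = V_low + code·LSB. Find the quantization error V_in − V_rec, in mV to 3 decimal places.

One LSB is 8.81 V / 4096 = 2.151 mV.
(V_in − V_low)/LSB = (6.2586 − 0)/0.00215088 = 2909.7872 → code 2909 (floor).
Reconstructed: 6.2569067 V.
V_in − V_rec = 0.00169326 V = 1.693 mV.

1.693 mV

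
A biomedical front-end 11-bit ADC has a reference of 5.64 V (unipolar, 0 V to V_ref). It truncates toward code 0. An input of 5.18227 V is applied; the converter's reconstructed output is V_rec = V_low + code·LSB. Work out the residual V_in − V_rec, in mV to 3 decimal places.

2.172 mV

Step size: 5.64 V ÷ 2^11 = 2.754 mV.
(5.18227 − 0)/0.00275391 = 1881.7888; ⌊·⌋ gives code 1881.
Code 1881 maps back to 0 + 1881×0.00275391 V = 5.1800977 V.
Difference: 0.00217234 V → 2.172 mV.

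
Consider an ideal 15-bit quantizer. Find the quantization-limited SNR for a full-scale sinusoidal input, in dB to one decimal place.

SNR ≈ 6.02·N + 1.76 dB = 6.02·15 + 1.76 = 92.06 dB.

92.1 dB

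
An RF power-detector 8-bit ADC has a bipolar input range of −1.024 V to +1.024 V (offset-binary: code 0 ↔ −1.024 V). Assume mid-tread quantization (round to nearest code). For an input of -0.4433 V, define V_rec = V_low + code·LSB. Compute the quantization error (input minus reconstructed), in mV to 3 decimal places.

LSB = 2.048/2^8 = 8.000 mV.
(-0.4433 − (−1.024))/0.008 = 72.5875; round gives code 73.
Code 73 maps back to (−1.024) + 73×0.008 V = -0.44 V.
V_in − V_rec = -0.0033 V = -3.300 mV.

-3.300 mV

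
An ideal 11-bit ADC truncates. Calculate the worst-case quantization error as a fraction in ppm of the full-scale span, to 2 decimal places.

Truncating → worst-case error = 1 LSB = V_FS/2^11, so 1e+06/2048 = 488.281 ppm of full scale.

488.28 ppm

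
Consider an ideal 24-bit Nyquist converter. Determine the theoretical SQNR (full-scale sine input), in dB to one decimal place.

146.2 dB

SNR ≈ 6.02·N + 1.76 dB = 6.02·24 + 1.76 = 146.24 dB.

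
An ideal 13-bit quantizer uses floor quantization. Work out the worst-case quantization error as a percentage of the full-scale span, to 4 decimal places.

Truncating → worst-case error = 1 LSB = V_FS/2^13, so 100/8192 = 0.012207 % of full scale.

0.0122 %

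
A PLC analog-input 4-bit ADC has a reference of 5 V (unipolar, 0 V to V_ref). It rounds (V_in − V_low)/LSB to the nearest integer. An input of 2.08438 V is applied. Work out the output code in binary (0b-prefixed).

code 0b111 (decimal 7)

With 16 levels over 5 V, one step is 312.500 mV.
(V_in − V_low)/LSB = (2.08438 − 0) / 0.3125 = 6.670.
So the output code is 7.
In binary (0b-prefixed): 0b111.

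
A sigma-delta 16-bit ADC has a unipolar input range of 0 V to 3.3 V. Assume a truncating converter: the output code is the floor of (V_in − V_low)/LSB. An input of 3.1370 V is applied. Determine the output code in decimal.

code 62298

With 65536 levels over 3.3 V, one step is 50.35 µV.
(3.1370 − 0) / 5.0354e-05 = 62298.919 LSBs.
So the output code is 62298.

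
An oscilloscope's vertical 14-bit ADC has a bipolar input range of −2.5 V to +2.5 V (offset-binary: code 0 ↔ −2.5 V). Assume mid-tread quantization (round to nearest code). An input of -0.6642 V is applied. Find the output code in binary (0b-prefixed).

code 0b1011110000000 (decimal 6016)

With 16384 levels over 5 V, one step is 305.18 µV.
Input sits at 6015.549 steps above V_low.
round(6015.549) = 6016.
In binary (0b-prefixed): 0b1011110000000.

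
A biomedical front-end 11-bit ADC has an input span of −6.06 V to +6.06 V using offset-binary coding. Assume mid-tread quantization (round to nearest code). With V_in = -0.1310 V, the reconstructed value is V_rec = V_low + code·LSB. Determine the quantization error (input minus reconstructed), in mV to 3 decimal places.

Step size: 12.12 V ÷ 2^11 = 5.918 mV.
Scaled input = 1001.8640 LSBs, so code = 1002.
Reconstructed: -0.13019531 V.
V_in − V_rec = -0.000804687 V = -0.805 mV.

-0.805 mV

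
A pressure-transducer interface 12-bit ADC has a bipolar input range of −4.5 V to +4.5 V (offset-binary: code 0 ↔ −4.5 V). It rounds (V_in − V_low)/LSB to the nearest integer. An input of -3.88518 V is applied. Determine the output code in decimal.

With 4096 levels over 9 V, one step is 2.197 mV.
Input sits at 279.811 steps above V_low.
So the output code is 280.

code 280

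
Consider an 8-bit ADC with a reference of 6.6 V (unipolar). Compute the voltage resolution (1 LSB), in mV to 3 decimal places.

Full-scale span = 6.6 V.
LSB = 6.6 / 2^8 = 6.6 / 256 = 0.0257812 V = 25.781 mV.

25.781 mV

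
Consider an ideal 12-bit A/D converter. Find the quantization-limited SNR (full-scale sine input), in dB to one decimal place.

74.0 dB

SNR ≈ 6.02·N + 1.76 dB = 6.02·12 + 1.76 = 74.00 dB.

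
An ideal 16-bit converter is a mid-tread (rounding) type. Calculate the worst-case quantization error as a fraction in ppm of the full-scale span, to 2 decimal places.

7.63 ppm

Rounding → worst-case error = ½ LSB = V_FS/2^17, so 1e+06/131072 = 7.62939 ppm of full scale.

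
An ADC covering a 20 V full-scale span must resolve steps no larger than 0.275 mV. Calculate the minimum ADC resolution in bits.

17 bits

Number of steps required ≥ 20 V / 0.275 mV = 72727.27.
Need 2^N ≥ 72727.27; 2^16 = 65536, 2^17 = 131072.
Minimum N = 17.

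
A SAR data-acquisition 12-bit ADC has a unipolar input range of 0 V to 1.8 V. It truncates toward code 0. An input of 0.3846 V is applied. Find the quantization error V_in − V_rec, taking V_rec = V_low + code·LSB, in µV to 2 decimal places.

Step size: 1.8 V ÷ 2^12 = 439.45 µV.
Scaled input = 875.1787 LSBs, so code = 875.
Reconstructed: 0.38452148 V.
V_in − V_rec = 7.85156e-05 V = 78.52 µV.

78.52 µV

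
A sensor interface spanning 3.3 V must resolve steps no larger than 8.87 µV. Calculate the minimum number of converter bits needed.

19 bits

Number of steps required ≥ 3.3 V / 8.87 µV = 372040.59.
Need 2^N ≥ 372040.59; 2^18 = 262144, 2^19 = 524288.
Minimum N = 19.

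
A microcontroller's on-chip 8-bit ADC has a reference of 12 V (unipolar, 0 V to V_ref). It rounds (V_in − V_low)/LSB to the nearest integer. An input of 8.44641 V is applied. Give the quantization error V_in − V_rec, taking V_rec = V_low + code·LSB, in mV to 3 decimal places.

8.910 mV

LSB = 12/2^8 = 46.875 mV.
(V_in − V_low)/LSB = (8.44641 − 0)/0.046875 = 180.1901 → code 180 (round).
V_rec = 0 + 180·0.046875 = 8.4375 V.
Difference: 0.00891 V → 8.910 mV.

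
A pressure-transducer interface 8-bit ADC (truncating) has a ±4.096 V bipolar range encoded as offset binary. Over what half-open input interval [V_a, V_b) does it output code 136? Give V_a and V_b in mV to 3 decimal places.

[256.000 mV, 288.000 mV)

LSB = 8.192/2^8 = 32.000 mV.
V_a = V_low + 136·LSB = 0.256 V; V_b = V_low + 137·LSB = 0.288 V.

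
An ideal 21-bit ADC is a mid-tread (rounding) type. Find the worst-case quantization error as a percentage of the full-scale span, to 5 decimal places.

0.00002 %

Rounding → worst-case error = ½ LSB = V_FS/2^22, so 100/4194304 = 2.38419e-05 % of full scale.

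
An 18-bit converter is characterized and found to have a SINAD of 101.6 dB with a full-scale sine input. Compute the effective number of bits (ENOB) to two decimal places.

16.58 bits

ENOB = (SINAD − 1.76) / 6.02 = (101.6 − 1.76)/6.02 = 16.585.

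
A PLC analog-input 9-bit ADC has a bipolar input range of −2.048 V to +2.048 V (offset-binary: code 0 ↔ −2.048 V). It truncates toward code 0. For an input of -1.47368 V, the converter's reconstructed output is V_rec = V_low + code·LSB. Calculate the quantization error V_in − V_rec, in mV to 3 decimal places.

Step size: 4.096 V ÷ 2^9 = 8.000 mV.
(-1.47368 − (−2.048))/0.008 = 71.7900; ⌊·⌋ gives code 71.
Reconstructed: -1.48 V.
V_in − V_rec = 0.00632 V = 6.320 mV.

6.320 mV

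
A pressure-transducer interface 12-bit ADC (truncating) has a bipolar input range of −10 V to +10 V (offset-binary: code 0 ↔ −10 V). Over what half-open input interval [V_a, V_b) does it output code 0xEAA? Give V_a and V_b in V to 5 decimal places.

LSB = 20/2^12 = 4.883 mV.
Code 0xEAA = 3754 decimal.
V_a = V_low + 3754·LSB = 8.33008 V; V_b = V_low + 3755·LSB = 8.33496 V.

[8.33008 V, 8.33496 V)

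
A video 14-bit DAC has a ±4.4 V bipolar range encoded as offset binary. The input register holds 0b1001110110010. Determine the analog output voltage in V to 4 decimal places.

-1.6919 V

LSB = 8.8 V / 2^14 = 0.537 mV.
Code 0b1001110110010 = 5042 decimal.
V_out = (−4.4) + 5042 × 0.000537109 V = -1.69189 V.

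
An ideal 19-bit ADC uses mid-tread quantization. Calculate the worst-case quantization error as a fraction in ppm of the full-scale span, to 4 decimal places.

0.9537 ppm

Rounding → worst-case error = ½ LSB = V_FS/2^20, so 1e+06/1048576 = 0.953674 ppm of full scale.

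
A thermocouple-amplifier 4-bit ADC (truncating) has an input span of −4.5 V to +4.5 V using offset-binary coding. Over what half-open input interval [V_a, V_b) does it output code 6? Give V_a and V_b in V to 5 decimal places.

LSB = 9/2^4 = 0.5625 V.
V_a = V_low + 6·LSB = -1.125 V; V_b = V_low + 7·LSB = -0.5625 V.

[-1.12500 V, -0.56250 V)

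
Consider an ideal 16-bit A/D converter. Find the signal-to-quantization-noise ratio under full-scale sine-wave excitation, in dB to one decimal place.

SNR ≈ 6.02·N + 1.76 dB = 6.02·16 + 1.76 = 98.08 dB.

98.1 dB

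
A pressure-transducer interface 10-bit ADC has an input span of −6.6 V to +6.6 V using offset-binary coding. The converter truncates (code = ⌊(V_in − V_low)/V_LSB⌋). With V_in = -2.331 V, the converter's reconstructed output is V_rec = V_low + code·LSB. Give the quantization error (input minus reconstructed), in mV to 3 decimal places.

2.203 mV

Step size: 13.2 V ÷ 2^10 = 12.891 mV.
(V_in − V_low)/LSB = (-2.331 − (−6.6))/0.0128906 = 331.1709 → code 331 (floor).
V_rec = (−6.6) + 331·0.0128906 = -2.3332031 V.
Difference: 0.00220312 V → 2.203 mV.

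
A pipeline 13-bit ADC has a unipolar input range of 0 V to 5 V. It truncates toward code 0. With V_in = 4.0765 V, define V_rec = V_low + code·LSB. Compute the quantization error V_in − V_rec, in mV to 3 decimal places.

0.572 mV

Step size: 5 V ÷ 2^13 = 0.610 mV.
(4.0765 − 0)/0.000610352 = 6678.9376; ⌊·⌋ gives code 6678.
V_rec = 0 + 6678·0.000610352 = 4.0759277 V.
Error = 4.0765 − 4.0759277 = 0.000572266 V = 0.572 mV.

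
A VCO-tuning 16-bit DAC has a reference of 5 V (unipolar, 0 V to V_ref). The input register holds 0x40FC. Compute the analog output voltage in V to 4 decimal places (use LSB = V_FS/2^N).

LSB = 5 V / 2^16 = 76.29 µV.
Code 0x40FC = 16636 decimal.
V_out = 0 + 16636 × 7.62939e-05 V = 1.26923 V.

1.2692 V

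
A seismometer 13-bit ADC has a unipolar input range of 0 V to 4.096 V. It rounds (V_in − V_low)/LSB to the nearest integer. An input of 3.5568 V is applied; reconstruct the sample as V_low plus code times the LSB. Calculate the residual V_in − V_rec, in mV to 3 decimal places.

-0.200 mV

One LSB is 4.096 V / 8192 = 0.500 mV.
(V_in − V_low)/LSB = (3.5568 − 0)/0.0005 = 7113.6000 → code 7114 (round).
V_rec = 0 + 7114·0.0005 = 3.557 V.
Error = 3.5568 − 3.557 = -0.0002 V = -0.200 mV.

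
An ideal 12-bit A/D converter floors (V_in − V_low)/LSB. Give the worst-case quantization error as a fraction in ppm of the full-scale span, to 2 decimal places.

244.14 ppm

Truncating → worst-case error = 1 LSB = V_FS/2^12, so 1e+06/4096 = 244.141 ppm of full scale.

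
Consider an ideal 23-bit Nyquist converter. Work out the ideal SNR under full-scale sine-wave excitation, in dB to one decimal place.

SNR ≈ 6.02·N + 1.76 dB = 6.02·23 + 1.76 = 140.22 dB.

140.2 dB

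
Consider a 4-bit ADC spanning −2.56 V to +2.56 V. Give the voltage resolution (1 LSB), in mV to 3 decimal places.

320.000 mV

Full-scale span = 5.12 V.
LSB = 5.12 / 2^4 = 5.12 / 16 = 0.32 V = 320.000 mV.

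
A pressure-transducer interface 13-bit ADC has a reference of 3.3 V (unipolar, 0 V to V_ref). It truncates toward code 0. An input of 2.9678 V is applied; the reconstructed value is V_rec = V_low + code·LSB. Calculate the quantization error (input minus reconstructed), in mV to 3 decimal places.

0.136 mV

Step size: 3.3 V ÷ 2^13 = 402.83 µV.
(2.9678 − 0)/0.000402832 = 7367.3387; ⌊·⌋ gives code 7367.
V_rec = 0 + 7367·0.000402832 = 2.9676636 V.
V_in − V_rec = 0.000136426 V = 0.136 mV.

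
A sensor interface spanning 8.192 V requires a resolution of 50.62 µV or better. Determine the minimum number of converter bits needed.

18 bits

Number of steps required ≥ 8.192 V / 50.62 µV = 161833.27.
Need 2^N ≥ 161833.27; 2^17 = 131072, 2^18 = 262144.
Minimum N = 18.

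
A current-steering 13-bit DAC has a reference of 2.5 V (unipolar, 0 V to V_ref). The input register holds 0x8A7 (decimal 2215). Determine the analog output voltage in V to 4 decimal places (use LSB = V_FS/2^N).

LSB = 2.5 V / 2^13 = 305.18 µV.
Code 0x8A7 = 2215 decimal.
V_out = 0 + 2215 × 0.000305176 V = 0.675964 V.

0.6760 V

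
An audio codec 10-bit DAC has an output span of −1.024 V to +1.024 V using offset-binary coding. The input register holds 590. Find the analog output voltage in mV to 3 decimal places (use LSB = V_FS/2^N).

LSB = 2.048 V / 2^10 = 2.000 mV.
V_out = (−1.024) + 590 × 0.002 V = 0.156 V.
= 156.000 mV.

156.000 mV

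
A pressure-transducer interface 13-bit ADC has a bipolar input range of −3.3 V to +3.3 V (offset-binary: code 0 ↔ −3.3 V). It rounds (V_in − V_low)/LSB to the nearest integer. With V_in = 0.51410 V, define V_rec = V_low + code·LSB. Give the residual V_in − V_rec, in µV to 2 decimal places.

LSB = 6.6/2^13 = 0.806 mV.
Scaled input = 4734.1072 LSBs, so code = 4734.
V_rec = (−3.3) + 4734·0.000805664 = 0.51401367 V.
Difference: 8.63281e-05 V → 86.33 µV.

86.33 µV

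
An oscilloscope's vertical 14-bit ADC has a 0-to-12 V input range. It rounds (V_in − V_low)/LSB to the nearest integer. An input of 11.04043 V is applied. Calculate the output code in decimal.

code 15074

LSB = 12 V / 16384 = 0.732 mV.
(V_in − V_low)/LSB = (11.04043 − 0) / 0.000732422 = 15073.867.
round(15073.867) = 15074.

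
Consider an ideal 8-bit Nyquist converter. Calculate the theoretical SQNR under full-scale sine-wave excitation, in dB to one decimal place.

49.9 dB

SNR ≈ 6.02·N + 1.76 dB = 6.02·8 + 1.76 = 49.92 dB.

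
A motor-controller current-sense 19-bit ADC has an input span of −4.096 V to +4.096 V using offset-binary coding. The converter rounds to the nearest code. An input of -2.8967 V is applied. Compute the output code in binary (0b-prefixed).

code 0b10010101111010011 (decimal 76755)

Full-scale span = 8.192 V; LSB = 8.192/2^19 = 15.62 µV.
Input sits at 76755.200 steps above V_low.
round(76755.200) = 76755.
In binary (0b-prefixed): 0b10010101111010011.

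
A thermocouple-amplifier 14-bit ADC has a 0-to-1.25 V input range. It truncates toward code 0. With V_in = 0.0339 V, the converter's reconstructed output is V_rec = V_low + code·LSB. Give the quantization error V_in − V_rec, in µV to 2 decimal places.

25.49 µV

Step size: 1.25 V ÷ 2^14 = 76.29 µV.
(V_in − V_low)/LSB = (0.0339 − 0)/7.62939e-05 = 444.3341 → code 444 (floor).
V_rec = 0 + 444·7.62939e-05 = 0.033874512 V.
Error = 0.0339 − 0.033874512 = 2.54883e-05 V = 25.49 µV.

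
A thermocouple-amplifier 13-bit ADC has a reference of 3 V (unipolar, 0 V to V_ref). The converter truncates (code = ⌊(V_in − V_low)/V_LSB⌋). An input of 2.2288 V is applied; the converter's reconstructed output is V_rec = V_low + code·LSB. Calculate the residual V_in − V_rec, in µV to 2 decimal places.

Step size: 3 V ÷ 2^13 = 366.21 µV.
(2.2288 − 0)/0.000366211 = 6086.1099; ⌊·⌋ gives code 6086.
Reconstructed: 2.2287598 V.
Difference: 4.02344e-05 V → 40.23 µV.

40.23 µV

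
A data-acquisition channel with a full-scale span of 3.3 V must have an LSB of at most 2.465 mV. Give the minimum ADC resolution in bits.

11 bits

Number of steps required ≥ 3.3 V / 2.465 mV = 1338.74.
Need 2^N ≥ 1338.74; 2^10 = 1024, 2^11 = 2048.
Minimum N = 11.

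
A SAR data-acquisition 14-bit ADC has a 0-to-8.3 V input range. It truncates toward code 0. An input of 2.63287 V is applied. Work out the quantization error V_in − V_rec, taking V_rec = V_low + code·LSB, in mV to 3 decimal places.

One LSB is 8.3 V / 16384 = 0.507 mV.
(2.63287 − 0)/0.000506592 = 5197.2219; ⌊·⌋ gives code 5197.
V_rec = 0 + 5197·0.000506592 = 2.6327576 V.
Error = 2.63287 − 2.6327576 = 0.000112432 V = 0.112 mV.

0.112 mV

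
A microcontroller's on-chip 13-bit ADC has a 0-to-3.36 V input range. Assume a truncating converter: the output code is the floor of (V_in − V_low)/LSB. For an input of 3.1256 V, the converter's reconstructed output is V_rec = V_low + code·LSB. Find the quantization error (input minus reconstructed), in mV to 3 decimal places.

0.209 mV

One LSB is 3.36 V / 8192 = 410.16 µV.
(3.1256 − 0)/0.000410156 = 7620.5105; ⌊·⌋ gives code 7620.
Reconstructed: 3.1253906 V.
V_in − V_rec = 0.000209375 V = 0.209 mV.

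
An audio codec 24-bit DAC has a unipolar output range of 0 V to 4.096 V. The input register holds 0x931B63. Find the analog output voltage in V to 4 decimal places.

2.3537 V

LSB = 4.096 V / 2^24 = 0.24 µV.
Code 0x931B63 = 9640803 decimal.
V_out = 0 + 9640803 × 2.44141e-07 V = 2.35371 V.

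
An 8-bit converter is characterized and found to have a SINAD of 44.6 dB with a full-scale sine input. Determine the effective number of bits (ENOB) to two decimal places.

ENOB = (SINAD − 1.76) / 6.02 = (44.6 − 1.76)/6.02 = 7.116.

7.12 bits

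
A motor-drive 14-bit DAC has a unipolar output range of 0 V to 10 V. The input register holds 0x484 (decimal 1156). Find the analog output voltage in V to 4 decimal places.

0.7056 V

LSB = 10 V / 2^14 = 0.610 mV.
Code 0x484 = 1156 decimal.
V_out = 0 + 1156 × 0.000610352 V = 0.705566 V.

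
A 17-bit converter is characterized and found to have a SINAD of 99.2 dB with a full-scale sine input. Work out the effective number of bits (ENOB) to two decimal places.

16.19 bits

ENOB = (SINAD − 1.76) / 6.02 = (99.2 − 1.76)/6.02 = 16.186.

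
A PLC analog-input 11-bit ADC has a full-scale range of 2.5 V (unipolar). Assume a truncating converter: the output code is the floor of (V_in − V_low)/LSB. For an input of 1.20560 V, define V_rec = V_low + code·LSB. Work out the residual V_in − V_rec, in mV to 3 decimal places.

0.766 mV

One LSB is 2.5 V / 2048 = 1.221 mV.
Scaled input = 987.6275 LSBs, so code = 987.
Reconstructed: 1.204834 V.
Difference: 0.000766016 V → 0.766 mV.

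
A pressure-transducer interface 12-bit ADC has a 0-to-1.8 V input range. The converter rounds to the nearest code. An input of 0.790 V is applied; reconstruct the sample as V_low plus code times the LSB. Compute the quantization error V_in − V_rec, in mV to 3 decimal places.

LSB = 1.8/2^12 = 439.45 µV.
(0.790 − 0)/0.000439453 = 1797.6889; round gives code 1798.
Reconstructed: 0.79013672 V.
Difference: -0.000136719 V → -0.137 mV.

-0.137 mV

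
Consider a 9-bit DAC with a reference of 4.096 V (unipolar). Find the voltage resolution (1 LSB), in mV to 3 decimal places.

8.000 mV

Full-scale span = 4.096 V.
LSB = 4.096 / 2^9 = 4.096 / 512 = 0.008 V = 8.000 mV.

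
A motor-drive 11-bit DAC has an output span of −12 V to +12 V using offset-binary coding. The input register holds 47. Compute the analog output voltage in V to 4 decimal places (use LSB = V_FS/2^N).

-11.4492 V

LSB = 24 V / 2^11 = 11.719 mV.
V_out = (−12) + 47 × 0.0117188 V = -11.4492 V.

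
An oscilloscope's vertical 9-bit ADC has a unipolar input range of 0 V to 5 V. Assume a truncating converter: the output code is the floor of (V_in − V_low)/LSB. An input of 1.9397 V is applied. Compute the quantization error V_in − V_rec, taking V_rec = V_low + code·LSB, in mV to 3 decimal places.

Step size: 5 V ÷ 2^9 = 9.766 mV.
(1.9397 − 0)/0.00976562 = 198.6253; ⌊·⌋ gives code 198.
Reconstructed: 1.9335938 V.
V_in − V_rec = 0.00610625 V = 6.106 mV.

6.106 mV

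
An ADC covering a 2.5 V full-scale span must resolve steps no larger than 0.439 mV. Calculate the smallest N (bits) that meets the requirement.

13 bits

Number of steps required ≥ 2.5 V / 0.439 mV = 5694.76.
Need 2^N ≥ 5694.76; 2^12 = 4096, 2^13 = 8192.
Minimum N = 13.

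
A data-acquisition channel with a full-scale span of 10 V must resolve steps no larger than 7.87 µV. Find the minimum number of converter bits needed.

Number of steps required ≥ 10 V / 7.87 µV = 1270648.03.
Need 2^N ≥ 1270648.03; 2^20 = 1048576, 2^21 = 2097152.
Minimum N = 21.

21 bits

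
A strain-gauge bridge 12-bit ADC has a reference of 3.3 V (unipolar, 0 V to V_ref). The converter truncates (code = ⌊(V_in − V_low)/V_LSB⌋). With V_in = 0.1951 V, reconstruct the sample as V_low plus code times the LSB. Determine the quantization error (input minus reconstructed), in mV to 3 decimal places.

One LSB is 3.3 V / 4096 = 0.806 mV.
(V_in − V_low)/LSB = (0.1951 − 0)/0.000805664 = 242.1605 → code 242 (floor).
Code 242 maps back to 0 + 242×0.000805664 V = 0.1949707 V.
V_in − V_rec = 0.000129297 V = 0.129 mV.

0.129 mV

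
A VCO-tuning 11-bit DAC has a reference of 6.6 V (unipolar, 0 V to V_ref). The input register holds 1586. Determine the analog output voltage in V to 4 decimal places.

5.1111 V

LSB = 6.6 V / 2^11 = 3.223 mV.
V_out = 0 + 1586 × 0.00322266 V = 5.11113 V.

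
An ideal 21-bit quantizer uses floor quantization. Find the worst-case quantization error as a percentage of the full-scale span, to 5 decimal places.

0.00005 %

Truncating → worst-case error = 1 LSB = V_FS/2^21, so 100/2097152 = 4.76837e-05 % of full scale.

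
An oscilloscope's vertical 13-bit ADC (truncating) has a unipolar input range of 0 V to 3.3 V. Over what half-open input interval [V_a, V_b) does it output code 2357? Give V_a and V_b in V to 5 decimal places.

[0.94948 V, 0.94988 V)

LSB = 3.3/2^13 = 402.83 µV.
V_a = V_low + 2357·LSB = 0.949475 V; V_b = V_low + 2358·LSB = 0.949878 V.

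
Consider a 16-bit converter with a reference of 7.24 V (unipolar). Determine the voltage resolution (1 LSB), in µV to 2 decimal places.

110.47 µV

Full-scale span = 7.24 V.
LSB = 7.24 / 2^16 = 7.24 / 65536 = 0.000110474 V = 110.47 µV.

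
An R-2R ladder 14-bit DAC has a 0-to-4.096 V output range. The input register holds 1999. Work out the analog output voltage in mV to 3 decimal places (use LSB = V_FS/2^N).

LSB = 4.096 V / 2^14 = 250.00 µV.
V_out = 0 + 1999 × 0.00025 V = 0.49975 V.
= 499.750 mV.

499.750 mV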